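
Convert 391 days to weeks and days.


55 weeks 6 days

Weeks: 391 ÷ 7 = 55 remainder 6


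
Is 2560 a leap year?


Yes

Rules: divisible by 4 AND (not by 100 OR by 400)
2560 ÷ 4 = 640 exactly → divisible by 4
2560 ÷ 100 = 25 remainder 60 → not divisible by 100
Divisible by 4 but not by 100 → leap year


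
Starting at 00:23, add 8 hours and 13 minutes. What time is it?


Start: 23 minutes from midnight
Add: 493 minutes
Total: 516 minutes
Hours: 516 ÷ 60 = 8 remainder 36

08:36


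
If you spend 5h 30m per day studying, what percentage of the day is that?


Time: 330 minutes
Day: 1440 minutes
Percentage = (330/1440) × 100 ≈ 22.9%

22.9%


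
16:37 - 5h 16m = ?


11:21

Start: 997 minutes from midnight
Subtract: 316 minutes
Remaining: 997 - 316 = 681
Hours: 11, Minutes: 21


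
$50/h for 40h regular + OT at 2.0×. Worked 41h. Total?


$2100.00

Regular: 40h × $50 = $2000.00
Overtime: 41 - 40 = 1h
OT pay: 1h × $50 × 2.0 = $100.00
Total = $2000.00 + $100.00 = $2100.00


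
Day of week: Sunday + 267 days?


Start: Sunday (index 6)
(6 + 267) mod 7
= 273 mod 7
= 0
Index 0 → Monday

Monday


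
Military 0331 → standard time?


3:31 AM

Hour: 3
3 < 12 → AM


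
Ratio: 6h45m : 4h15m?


Duration 1: 405 minutes
Duration 2: 255 minutes
Ratio = 405:255
GCD = 15
Simplified = 27:17
As a decimal: 27/17 ≈ 1.59

27:17 (1.59)


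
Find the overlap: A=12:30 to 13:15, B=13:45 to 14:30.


Meeting A: 750-795 (in minutes from midnight)
Meeting B: 825-870
Overlap start = max(750, 825) = 825
Overlap end = min(795, 870) = 795
Overlap = max(0, 795 - 825) = 0 min

0 minutes


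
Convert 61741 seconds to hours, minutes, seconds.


Hours: 61741 ÷ 3600 = 17 remainder 541
Minutes: 541 ÷ 60 = 9 remainder 1
Seconds: 1

17h 9m 1s


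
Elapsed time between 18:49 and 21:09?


End time in minutes: 21×60 + 9 = 1269
Start time in minutes: 18×60 + 49 = 1129
Difference = 1269 - 1129 = 140 minutes
= 2 hours 20 minutes

2h 20m


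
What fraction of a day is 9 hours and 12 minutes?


Total minutes: 9×60 + 12 = 552
Day = 24×60 = 1440 minutes
Fraction = 552/1440 ≈ 0.3833
As a percentage: 552/1440 × 100 ≈ 38.33%

0.3833 (38.33%)


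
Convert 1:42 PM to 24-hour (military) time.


13:42

Input: 1:42 PM
PM: 1 + 12 = 13


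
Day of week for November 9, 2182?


Zeller's congruence:
q=9, m=11, k=82, j=21
h = (9 + ⌊13×12/5⌋ + 82 + ⌊82/4⌋ + ⌊21/4⌋ - 2×21) mod 7
= (9 + 31 + 82 + 20 + 5 - 42) mod 7
= 105 mod 7 = 0
h=0 → Saturday

Saturday


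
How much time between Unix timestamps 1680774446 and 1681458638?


Difference = 1681458638 - 1680774446 = 684192 seconds
In hours: 684192 / 3600 ≈ 190.1
In days: 684192 / 86400 ≈ 7.92

684192 seconds (190.1 hours / 7.92 days)


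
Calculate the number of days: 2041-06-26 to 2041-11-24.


From June 26, 2041 to November 24, 2041
Rest of June 2041: 30 - 26 = 4
Full months: July 31, August 31, September 30, October 31
Days into November 2041: 24
Total = 4 + 31 + 31 + 30 + 31 + 24 = 151 days

151 days


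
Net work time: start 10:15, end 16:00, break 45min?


Total time = (16×60+0) - (10×60+15)
= 960 - 615 = 345 min
Minus break: 345 - 45 = 300 min
= 5h 0m

5h 0m (300 minutes)


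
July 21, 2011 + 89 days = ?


October 18, 2011

Start: July 21, 2011
Add 89 days
July 21 → August 1: 31 - 21 + 1 = 11 days (89 - 11 = 78 left)
August 1 → September 1: 31 - 1 + 1 = 31 days (78 - 31 = 47 left)
September 1 → October 1: 30 - 1 + 1 = 30 days (47 - 30 = 17 left)
October 1 + 17 = October 18, 2011


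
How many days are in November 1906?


Month: November (month 11)
November has 30 days

30 days


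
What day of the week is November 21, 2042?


Zeller's congruence:
q=21, m=11, k=42, j=20
h = (21 + ⌊13×12/5⌋ + 42 + ⌊42/4⌋ + ⌊20/4⌋ - 2×20) mod 7
= (21 + 31 + 42 + 10 + 5 - 40) mod 7
= 69 mod 7 = 6
h=6 → Friday

Friday


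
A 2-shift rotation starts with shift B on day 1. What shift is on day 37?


Shift B

Shifts: A, B
Start: B (index 1)
Day 37: (1 + 37 - 1) mod 2
= 37 mod 2
= 1
Index 1 → shift B


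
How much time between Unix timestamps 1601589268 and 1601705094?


115826 seconds (32.2 hours / 1.34 days)

Difference = 1601705094 - 1601589268 = 115826 seconds
In hours: 115826 / 3600 ≈ 32.2
In days: 115826 / 86400 ≈ 1.34


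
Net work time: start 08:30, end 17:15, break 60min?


7h 45m (465 minutes)

Total time = (17×60+15) - (8×60+30)
= 1035 - 510 = 525 min
Minus break: 525 - 60 = 465 min
= 7h 45m


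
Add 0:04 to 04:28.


Start: 268 minutes from midnight
Add: 4 minutes
Total: 272 minutes
Hours: 272 ÷ 60 = 4 remainder 32

04:32


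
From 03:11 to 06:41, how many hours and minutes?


3h 30m

End time in minutes: 6×60 + 41 = 401
Start time in minutes: 3×60 + 11 = 191
Difference = 401 - 191 = 210 minutes
= 3 hours 30 minutes


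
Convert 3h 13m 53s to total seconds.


Hours: 3 × 3600 = 10800
Minutes: 13 × 60 = 780
Seconds: 53
Total = 10800 + 780 + 53 = 11633

11633 seconds


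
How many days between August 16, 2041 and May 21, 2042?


278 days

From August 16, 2041 to May 21, 2042
Rest of August 2041: 31 - 16 = 15
Full months: September 30, October 31, November 30, December 31, January 31, February 2042 28, March 31, April 30
Days into May 2042: 21
Total = 15 + 30 + 31 + 30 + 31 + 31 + 28 + 31 + 30 + 21 = 278 days


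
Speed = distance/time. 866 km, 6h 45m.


128.3 km/h

Distance: 866 km
Time: 6h 45m = 405 min = 405/60 = 27/4 hours
Speed = 866 ÷ (27/4) = 866 × 4 / 27 = 3464/27 ≈ 128.3 km/h


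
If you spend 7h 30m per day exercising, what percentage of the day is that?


31.3%

Time: 450 minutes
Day: 1440 minutes
Percentage = (450/1440) × 100 ≈ 31.3%


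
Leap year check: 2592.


Rules: divisible by 4 AND (not by 100 OR by 400)
2592 ÷ 4 = 648 exactly → divisible by 4
2592 ÷ 100 = 25 remainder 92 → not divisible by 100
Divisible by 4 but not by 100 → leap year

Yes


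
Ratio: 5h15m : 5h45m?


21:23 (0.91)

Duration 1: 315 minutes
Duration 2: 345 minutes
Ratio = 315:345
GCD = 15
Simplified = 21:23
As a decimal: 21/23 ≈ 0.91


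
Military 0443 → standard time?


Hour: 4
4 < 12 → AM

4:43 AM


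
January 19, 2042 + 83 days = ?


April 12, 2042

Start: January 19, 2042
Add 83 days
January 19 → February 1: 31 - 19 + 1 = 13 days (83 - 13 = 70 left)
February 1 → March 1: 28 - 1 + 1 = 28 days (70 - 28 = 42 left)
March 1 → April 1: 31 - 1 + 1 = 31 days (42 - 31 = 11 left)
April 1 + 11 = April 12, 2042


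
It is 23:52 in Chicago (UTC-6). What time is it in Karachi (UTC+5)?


10:52 (next day)

Time difference = UTC+5 - UTC-6 = +11 hours
New hour = (23 + 11) mod 24
= 34 mod 24 = 10
Minutes unchanged → 10:52; 34 ≥ 24 → next day


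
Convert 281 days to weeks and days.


40 weeks 1 days

Weeks: 281 ÷ 7 = 40 remainder 1


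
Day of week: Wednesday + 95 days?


Sunday

Start: Wednesday (index 2)
(2 + 95) mod 7
= 97 mod 7
= 6
Index 6 → Sunday


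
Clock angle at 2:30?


Hour hand = 2×30 + 30×0.5 = 75.0°
Minute hand = 30×6 = 180°
Difference = |75.0 - 180| = 105.0°

105.0°


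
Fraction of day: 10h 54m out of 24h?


Total minutes: 10×60 + 54 = 654
Day = 24×60 = 1440 minutes
Fraction = 654/1440 ≈ 0.4542
As a percentage: 654/1440 × 100 ≈ 45.42%

0.4542 (45.42%)


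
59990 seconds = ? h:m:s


16h 39m 50s

Hours: 59990 ÷ 3600 = 16 remainder 2390
Minutes: 2390 ÷ 60 = 39 remainder 50
Seconds: 50


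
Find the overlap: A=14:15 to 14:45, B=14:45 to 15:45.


0 minutes

Meeting A: 855-885 (in minutes from midnight)
Meeting B: 885-945
Overlap start = max(855, 885) = 885
Overlap end = min(885, 945) = 885
Overlap = max(0, 885 - 885) = 0 min


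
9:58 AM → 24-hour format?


09:58

Input: 9:58 AM
AM hour stays: 9


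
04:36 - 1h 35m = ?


Start: 276 minutes from midnight
Subtract: 95 minutes
Remaining: 276 - 95 = 181
Hours: 3, Minutes: 1

03:01


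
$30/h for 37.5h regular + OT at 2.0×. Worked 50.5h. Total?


$1905.00

Regular: 37.5h × $30 = $1125.00
Overtime: 50.5 - 37.5 = 13.0h
OT pay: 13.0h × $30 × 2.0 = $780.00
Total = $1125.00 + $780.00 = $1905.00


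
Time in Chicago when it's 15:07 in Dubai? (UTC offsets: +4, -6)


Time difference = UTC-6 - UTC+4 = -10 hours
New hour = (15 -10) mod 24
= 5 mod 24 = 5
Minutes unchanged → 05:07

05:07


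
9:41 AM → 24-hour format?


Input: 9:41 AM
AM hour stays: 9

09:41


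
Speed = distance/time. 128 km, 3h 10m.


Distance: 128 km
Time: 3h 10m = 190 min = 190/60 = 19/6 hours
Speed = 128 ÷ (19/6) = 128 × 6 / 19 = 768/19 ≈ 40.4 km/h

40.4 km/h


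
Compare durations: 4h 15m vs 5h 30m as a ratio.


Duration 1: 255 minutes
Duration 2: 330 minutes
Ratio = 255:330
GCD = 15
Simplified = 17:22
As a decimal: 17/22 ≈ 0.77

17:22 (0.77)


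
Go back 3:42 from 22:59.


Start: 1379 minutes from midnight
Subtract: 222 minutes
Remaining: 1379 - 222 = 1157
Hours: 19, Minutes: 17

19:17


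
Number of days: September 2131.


30 days

Month: September (month 9)
September has 30 days


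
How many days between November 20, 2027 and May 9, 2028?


From November 20, 2027 to May 9, 2028
Rest of November 2027: 30 - 20 = 10
Full months: December 31, January 31, February 2028 29, March 31, April 30
Days into May 2028: 9
Total = 10 + 31 + 31 + 29 + 31 + 30 + 9 = 171 days

171 days


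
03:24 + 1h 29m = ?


04:53

Start: 204 minutes from midnight
Add: 89 minutes
Total: 293 minutes
Hours: 293 ÷ 60 = 4 remainder 53


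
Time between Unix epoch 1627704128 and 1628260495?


556367 seconds (154.5 hours / 6.44 days)

Difference = 1628260495 - 1627704128 = 556367 seconds
In hours: 556367 / 3600 ≈ 154.5
In days: 556367 / 86400 ≈ 6.44


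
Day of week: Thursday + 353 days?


Sunday

Start: Thursday (index 3)
(3 + 353) mod 7
= 356 mod 7
= 6
Index 6 → Sunday


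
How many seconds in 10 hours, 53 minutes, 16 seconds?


Hours: 10 × 3600 = 36000
Minutes: 53 × 60 = 3180
Seconds: 16
Total = 36000 + 3180 + 16 = 39196

39196 seconds


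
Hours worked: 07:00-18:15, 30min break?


10h 45m (645 minutes)

Total time = (18×60+15) - (7×60+0)
= 1095 - 420 = 675 min
Minus break: 675 - 30 = 645 min
= 10h 45m


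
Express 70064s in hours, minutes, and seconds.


19h 27m 44s

Hours: 70064 ÷ 3600 = 19 remainder 1664
Minutes: 1664 ÷ 60 = 27 remainder 44
Seconds: 44


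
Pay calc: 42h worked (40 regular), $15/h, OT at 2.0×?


$660.00

Regular: 40h × $15 = $600.00
Overtime: 42 - 40 = 2h
OT pay: 2h × $15 × 2.0 = $60.00
Total = $600.00 + $60.00 = $660.00


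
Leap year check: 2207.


Rules: divisible by 4 AND (not by 100 OR by 400)
2207 ÷ 4 = 551 remainder 3 → not divisible by 4
Not divisible by 4 → not a leap year

No


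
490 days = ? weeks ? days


Weeks: 490 ÷ 7 = 70 remainder 0

70 weeks 0 days


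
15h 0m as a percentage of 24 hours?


Total minutes: 15×60 + 0 = 900
Day = 24×60 = 1440 minutes
Fraction = 900/1440 = 0.6250
As a percentage: 900/1440 × 100 = 62.50%

0.6250 (62.50%)


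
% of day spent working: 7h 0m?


29.2%

Time: 420 minutes
Day: 1440 minutes
Percentage = (420/1440) × 100 ≈ 29.2%


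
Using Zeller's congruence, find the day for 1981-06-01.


Zeller's congruence:
q=1, m=6, k=81, j=19
h = (1 + ⌊13×7/5⌋ + 81 + ⌊81/4⌋ + ⌊19/4⌋ - 2×19) mod 7
= (1 + 18 + 81 + 20 + 4 - 38) mod 7
= 86 mod 7 = 2
h=2 → Monday

Monday


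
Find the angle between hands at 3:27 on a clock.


Hour hand = 3×30 + 27×0.5 = 103.5°
Minute hand = 27×6 = 162°
Difference = |103.5 - 162| = 58.5°

58.5°


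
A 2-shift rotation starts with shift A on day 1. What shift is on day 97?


Shift A

Shifts: A, B
Start: A (index 0)
Day 97: (0 + 97 - 1) mod 2
= 96 mod 2
= 0
Index 0 → shift A


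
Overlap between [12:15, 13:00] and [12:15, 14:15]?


45 minutes

Meeting A: 735-780 (in minutes from midnight)
Meeting B: 735-855
Overlap start = max(735, 735) = 735
Overlap end = min(780, 855) = 780
Overlap = max(0, 780 - 735) = 45 min


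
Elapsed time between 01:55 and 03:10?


End time in minutes: 3×60 + 10 = 190
Start time in minutes: 1×60 + 55 = 115
Difference = 190 - 115 = 75 minutes
= 1 hours 15 minutes

1h 15m


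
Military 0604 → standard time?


Hour: 6
6 < 12 → AM

6:04 AM


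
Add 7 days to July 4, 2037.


Start: July 4, 2037
Add 7 days
July 4 + 7 = July 11, 2037

July 11, 2037


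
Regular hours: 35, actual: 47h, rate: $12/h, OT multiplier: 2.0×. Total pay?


$708.00

Regular: 35h × $12 = $420.00
Overtime: 47 - 35 = 12h
OT pay: 12h × $12 × 2.0 = $288.00
Total = $420.00 + $288.00 = $708.00


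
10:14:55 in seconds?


Hours: 10 × 3600 = 36000
Minutes: 14 × 60 = 840
Seconds: 55
Total = 36000 + 840 + 55 = 36895

36895 seconds


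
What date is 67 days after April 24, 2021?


June 30, 2021

Start: April 24, 2021
Add 67 days
April 24 → May 1: 30 - 24 + 1 = 7 days (67 - 7 = 60 left)
May 1 → June 1: 31 - 1 + 1 = 31 days (60 - 31 = 29 left)
June 1 + 29 = June 30, 2021


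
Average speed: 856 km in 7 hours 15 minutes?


Distance: 856 km
Time: 7h 15m = 435 min = 435/60 = 29/4 hours
Speed = 856 ÷ (29/4) = 856 × 4 / 29 = 3424/29 ≈ 118.1 km/h

118.1 km/h


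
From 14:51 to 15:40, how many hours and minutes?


End time in minutes: 15×60 + 40 = 940
Start time in minutes: 14×60 + 51 = 891
Difference = 940 - 891 = 49 minutes
= 0 hours 49 minutes

0h 49m


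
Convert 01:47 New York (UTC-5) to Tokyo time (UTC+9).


Time difference = UTC+9 - UTC-5 = +14 hours
New hour = (1 + 14) mod 24
= 15 mod 24 = 15
Minutes unchanged → 15:47

15:47


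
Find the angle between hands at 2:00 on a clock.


Hour hand = 2×30 + 0×0.5 = 60.0°
Minute hand = 0×6 = 0°
Difference = |60.0 - 0| = 60.0°

60.0°


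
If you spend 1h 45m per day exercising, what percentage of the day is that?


Time: 105 minutes
Day: 1440 minutes
Percentage = (105/1440) × 100 ≈ 7.3%

7.3%


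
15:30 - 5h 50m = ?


09:40

Start: 930 minutes from midnight
Subtract: 350 minutes
Remaining: 930 - 350 = 580
Hours: 9, Minutes: 40


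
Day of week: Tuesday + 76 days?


Start: Tuesday (index 1)
(1 + 76) mod 7
= 77 mod 7
= 0
Index 0 → Monday

Monday


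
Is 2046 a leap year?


Rules: divisible by 4 AND (not by 100 OR by 400)
2046 ÷ 4 = 511 remainder 2 → not divisible by 4
Not divisible by 4 → not a leap year

No


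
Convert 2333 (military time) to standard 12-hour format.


11:33 PM

Hour: 23
23 - 12 = 11 → PM


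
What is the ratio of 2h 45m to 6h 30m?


Duration 1: 165 minutes
Duration 2: 390 minutes
Ratio = 165:390
GCD = 15
Simplified = 11:26
As a decimal: 11/26 ≈ 0.42

11:26 (0.42)


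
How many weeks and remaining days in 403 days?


Weeks: 403 ÷ 7 = 57 remainder 4

57 weeks 4 days


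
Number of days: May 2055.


Month: May (month 5)
May has 31 days

31 days


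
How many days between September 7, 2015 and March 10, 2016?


185 days

From September 7, 2015 to March 10, 2016
Rest of September 2015: 30 - 7 = 23
Full months: October 31, November 30, December 31, January 31, February 2016 29
Days into March 2016: 10
Total = 23 + 31 + 30 + 31 + 31 + 29 + 10 = 185 days


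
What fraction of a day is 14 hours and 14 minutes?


Total minutes: 14×60 + 14 = 854
Day = 24×60 = 1440 minutes
Fraction = 854/1440 ≈ 0.5931
As a percentage: 854/1440 × 100 ≈ 59.31%

0.5931 (59.31%)


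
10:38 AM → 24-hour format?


10:38

Input: 10:38 AM
AM hour stays: 10


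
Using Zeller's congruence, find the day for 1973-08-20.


Zeller's congruence:
q=20, m=8, k=73, j=19
h = (20 + ⌊13×9/5⌋ + 73 + ⌊73/4⌋ + ⌊19/4⌋ - 2×19) mod 7
= (20 + 23 + 73 + 18 + 4 - 38) mod 7
= 100 mod 7 = 2
h=2 → Monday

Monday


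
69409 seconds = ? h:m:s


Hours: 69409 ÷ 3600 = 19 remainder 1009
Minutes: 1009 ÷ 60 = 16 remainder 49
Seconds: 49

19h 16m 49s


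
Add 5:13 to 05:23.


Start: 323 minutes from midnight
Add: 313 minutes
Total: 636 minutes
Hours: 636 ÷ 60 = 10 remainder 36

10:36


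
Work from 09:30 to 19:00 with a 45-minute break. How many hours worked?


Total time = (19×60+0) - (9×60+30)
= 1140 - 570 = 570 min
Minus break: 570 - 45 = 525 min
= 8h 45m

8h 45m (525 minutes)


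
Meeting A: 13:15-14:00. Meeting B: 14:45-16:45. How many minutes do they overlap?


0 minutes

Meeting A: 795-840 (in minutes from midnight)
Meeting B: 885-1005
Overlap start = max(795, 885) = 885
Overlap end = min(840, 1005) = 840
Overlap = max(0, 840 - 885) = 0 min


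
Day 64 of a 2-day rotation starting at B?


Shift A

Shifts: A, B
Start: B (index 1)
Day 64: (1 + 64 - 1) mod 2
= 64 mod 2
= 0
Index 0 → shift A


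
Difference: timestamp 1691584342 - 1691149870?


434472 seconds (120.7 hours / 5.03 days)

Difference = 1691584342 - 1691149870 = 434472 seconds
In hours: 434472 / 3600 ≈ 120.7
In days: 434472 / 86400 ≈ 5.03


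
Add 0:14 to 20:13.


Start: 1213 minutes from midnight
Add: 14 minutes
Total: 1227 minutes
Hours: 1227 ÷ 60 = 20 remainder 27

20:27


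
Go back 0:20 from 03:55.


03:35

Start: 235 minutes from midnight
Subtract: 20 minutes
Remaining: 235 - 20 = 215
Hours: 3, Minutes: 35


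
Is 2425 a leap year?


No

Rules: divisible by 4 AND (not by 100 OR by 400)
2425 ÷ 4 = 606 remainder 1 → not divisible by 4
Not divisible by 4 → not a leap year


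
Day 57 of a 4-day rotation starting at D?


Shift D

Shifts: A, B, C, D
Start: D (index 3)
Day 57: (3 + 57 - 1) mod 4
= 59 mod 4
= 3
Index 3 → shift D


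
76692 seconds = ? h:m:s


21h 18m 12s

Hours: 76692 ÷ 3600 = 21 remainder 1092
Minutes: 1092 ÷ 60 = 18 remainder 12
Seconds: 12


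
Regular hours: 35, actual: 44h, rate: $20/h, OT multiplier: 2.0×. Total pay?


Regular: 35h × $20 = $700.00
Overtime: 44 - 35 = 9h
OT pay: 9h × $20 × 2.0 = $360.00
Total = $700.00 + $360.00 = $1060.00

$1060.00


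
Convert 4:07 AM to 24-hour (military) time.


04:07

Input: 4:07 AM
AM hour stays: 4


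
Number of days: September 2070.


Month: September (month 9)
September has 30 days

30 days


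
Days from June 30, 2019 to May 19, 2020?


From June 30, 2019 to May 19, 2020
Rest of June 2019: 30 - 30 = 0
Full months: July 31, August 31, September 30, October 31, November 30, December 31, January 31, February 2020 29, March 31, April 30
Days into May 2020: 19
Total = 0 + 31 + 31 + 30 + 31 + 30 + 31 + 31 + 29 + 31 + 30 + 19 = 324 days

324 days


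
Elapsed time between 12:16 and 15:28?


End time in minutes: 15×60 + 28 = 928
Start time in minutes: 12×60 + 16 = 736
Difference = 928 - 736 = 192 minutes
= 3 hours 12 minutes

3h 12m


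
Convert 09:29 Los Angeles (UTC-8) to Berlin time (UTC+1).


Time difference = UTC+1 - UTC-8 = +9 hours
New hour = (9 + 9) mod 24
= 18 mod 24 = 18
Minutes unchanged → 18:29

18:29


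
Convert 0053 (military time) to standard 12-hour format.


Hour: 0
0 → 12 AM (midnight)

12:53 AM


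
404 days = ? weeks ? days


57 weeks 5 days

Weeks: 404 ÷ 7 = 57 remainder 5


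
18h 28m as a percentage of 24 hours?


Total minutes: 18×60 + 28 = 1108
Day = 24×60 = 1440 minutes
Fraction = 1108/1440 ≈ 0.7694
As a percentage: 1108/1440 × 100 ≈ 76.94%

0.7694 (76.94%)


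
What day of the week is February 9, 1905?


Thursday

Zeller's congruence:
q=9, m=14, k=4, j=19
h = (9 + ⌊13×15/5⌋ + 4 + ⌊4/4⌋ + ⌊19/4⌋ - 2×19) mod 7
= (9 + 39 + 4 + 1 + 4 - 38) mod 7
= 19 mod 7 = 5
h=5 → Thursday


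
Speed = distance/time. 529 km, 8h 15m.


64.1 km/h

Distance: 529 km
Time: 8h 15m = 495 min = 495/60 = 33/4 hours
Speed = 529 ÷ (33/4) = 529 × 4 / 33 = 2116/33 ≈ 64.1 km/h


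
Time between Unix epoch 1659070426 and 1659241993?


Difference = 1659241993 - 1659070426 = 171567 seconds
In hours: 171567 / 3600 ≈ 47.7
In days: 171567 / 86400 ≈ 1.99

171567 seconds (47.7 hours / 1.99 days)


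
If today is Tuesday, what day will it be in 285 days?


Start: Tuesday (index 1)
(1 + 285) mod 7
= 286 mod 7
= 6
Index 6 → Sunday

Sunday


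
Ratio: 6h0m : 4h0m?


3:2 (1.50)

Duration 1: 360 minutes
Duration 2: 240 minutes
Ratio = 360:240
GCD = 120
Simplified = 3:2
As a decimal: 3/2 = 1.50


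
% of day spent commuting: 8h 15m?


Time: 495 minutes
Day: 1440 minutes
Percentage = (495/1440) × 100 ≈ 34.4%

34.4%


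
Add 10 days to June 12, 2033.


June 22, 2033

Start: June 12, 2033
Add 10 days
June 12 + 10 = June 22, 2033


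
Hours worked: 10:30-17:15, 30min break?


Total time = (17×60+15) - (10×60+30)
= 1035 - 630 = 405 min
Minus break: 405 - 30 = 375 min
= 6h 15m

6h 15m (375 minutes)


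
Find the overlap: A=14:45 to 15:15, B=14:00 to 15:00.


Meeting A: 885-915 (in minutes from midnight)
Meeting B: 840-900
Overlap start = max(885, 840) = 885
Overlap end = min(915, 900) = 900
Overlap = max(0, 900 - 885) = 15 min

15 minutes


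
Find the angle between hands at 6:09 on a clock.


130.5°

Hour hand = 6×30 + 9×0.5 = 184.5°
Minute hand = 9×6 = 54°
Difference = |184.5 - 54| = 130.5°


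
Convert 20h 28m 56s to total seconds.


Hours: 20 × 3600 = 72000
Minutes: 28 × 60 = 1680
Seconds: 56
Total = 72000 + 1680 + 56 = 73736

73736 seconds


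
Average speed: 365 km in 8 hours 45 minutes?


Distance: 365 km
Time: 8h 45m = 525 min = 525/60 = 35/4 hours
Speed = 365 ÷ (35/4) = 365 × 4 / 35 = 1460/35 ≈ 41.7 km/h

41.7 km/h


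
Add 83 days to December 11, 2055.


March 3, 2056

Start: December 11, 2055
Add 83 days
December 11 → January 1: 31 - 11 + 1 = 21 days (83 - 21 = 62 left)
January 1 → February 1: 31 - 1 + 1 = 31 days (62 - 31 = 31 left)
February 1 → March 1: 29 - 1 + 1 = 29 days (31 - 29 = 2 left)
March 1 + 2 = March 3, 2056


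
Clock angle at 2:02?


49.0°

Hour hand = 2×30 + 2×0.5 = 61.0°
Minute hand = 2×6 = 12°
Difference = |61.0 - 12| = 49.0°


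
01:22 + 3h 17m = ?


04:39

Start: 82 minutes from midnight
Add: 197 minutes
Total: 279 minutes
Hours: 279 ÷ 60 = 4 remainder 39


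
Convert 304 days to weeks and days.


43 weeks 3 days

Weeks: 304 ÷ 7 = 43 remainder 3


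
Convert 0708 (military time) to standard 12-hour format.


7:08 AM

Hour: 7
7 < 12 → AM


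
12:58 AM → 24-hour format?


00:58

Input: 12:58 AM
12 AM → 00 (midnight)


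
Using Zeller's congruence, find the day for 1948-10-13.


Wednesday

Zeller's congruence:
q=13, m=10, k=48, j=19
h = (13 + ⌊13×11/5⌋ + 48 + ⌊48/4⌋ + ⌊19/4⌋ - 2×19) mod 7
= (13 + 28 + 48 + 12 + 4 - 38) mod 7
= 67 mod 7 = 4
h=4 → Wednesday


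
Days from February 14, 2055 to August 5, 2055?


172 days

From February 14, 2055 to August 5, 2055
Rest of February 2055: 28 - 14 = 14
Full months: March 31, April 30, May 31, June 30, July 31
Days into August 2055: 5
Total = 14 + 31 + 30 + 31 + 30 + 31 + 5 = 172 days


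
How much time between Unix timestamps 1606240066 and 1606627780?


Difference = 1606627780 - 1606240066 = 387714 seconds
In hours: 387714 / 3600 ≈ 107.7
In days: 387714 / 86400 ≈ 4.49

387714 seconds (107.7 hours / 4.49 days)


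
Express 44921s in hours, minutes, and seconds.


12h 28m 41s

Hours: 44921 ÷ 3600 = 12 remainder 1721
Minutes: 1721 ÷ 60 = 28 remainder 41
Seconds: 41


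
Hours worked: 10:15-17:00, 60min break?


5h 45m (345 minutes)

Total time = (17×60+0) - (10×60+15)
= 1020 - 615 = 405 min
Minus break: 405 - 60 = 345 min
= 5h 45m


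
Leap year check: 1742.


Rules: divisible by 4 AND (not by 100 OR by 400)
1742 ÷ 4 = 435 remainder 2 → not divisible by 4
Not divisible by 4 → not a leap year

No


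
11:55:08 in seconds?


Hours: 11 × 3600 = 39600
Minutes: 55 × 60 = 3300
Seconds: 8
Total = 39600 + 3300 + 8 = 42908

42908 seconds


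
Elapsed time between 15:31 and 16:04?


0h 33m

End time in minutes: 16×60 + 4 = 964
Start time in minutes: 15×60 + 31 = 931
Difference = 964 - 931 = 33 minutes
= 0 hours 33 minutes


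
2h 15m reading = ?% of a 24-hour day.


9.4%

Time: 135 minutes
Day: 1440 minutes
Percentage = (135/1440) × 100 ≈ 9.4%


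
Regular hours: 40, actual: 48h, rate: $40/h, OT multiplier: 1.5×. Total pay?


$2080.00

Regular: 40h × $40 = $1600.00
Overtime: 48 - 40 = 8h
OT pay: 8h × $40 × 1.5 = $480.00
Total = $1600.00 + $480.00 = $2080.00


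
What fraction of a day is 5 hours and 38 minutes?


Total minutes: 5×60 + 38 = 338
Day = 24×60 = 1440 minutes
Fraction = 338/1440 ≈ 0.2347
As a percentage: 338/1440 × 100 ≈ 23.47%

0.2347 (23.47%)


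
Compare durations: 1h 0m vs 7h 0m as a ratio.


1:7 (0.14)

Duration 1: 60 minutes
Duration 2: 420 minutes
Ratio = 60:420
GCD = 60
Simplified = 1:7
As a decimal: 1/7 ≈ 0.14


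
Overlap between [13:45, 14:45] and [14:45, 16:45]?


0 minutes

Meeting A: 825-885 (in minutes from midnight)
Meeting B: 885-1005
Overlap start = max(825, 885) = 885
Overlap end = min(885, 1005) = 885
Overlap = max(0, 885 - 885) = 0 min


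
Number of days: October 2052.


Month: October (month 10)
October has 31 days

31 days


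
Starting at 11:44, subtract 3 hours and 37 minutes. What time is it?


08:07

Start: 704 minutes from midnight
Subtract: 217 minutes
Remaining: 704 - 217 = 487
Hours: 8, Minutes: 7


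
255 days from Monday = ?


Thursday

Start: Monday (index 0)
(0 + 255) mod 7
= 255 mod 7
= 3
Index 3 → Thursday


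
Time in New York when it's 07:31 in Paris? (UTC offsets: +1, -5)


Time difference = UTC-5 - UTC+1 = -6 hours
New hour = (7 -6) mod 24
= 1 mod 24 = 1
Minutes unchanged → 01:31

01:31


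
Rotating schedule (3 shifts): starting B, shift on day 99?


Shifts: A, B, C
Start: B (index 1)
Day 99: (1 + 99 - 1) mod 3
= 99 mod 3
= 0
Index 0 → shift A

Shift A


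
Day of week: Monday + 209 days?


Start: Monday (index 0)
(0 + 209) mod 7
= 209 mod 7
= 6
Index 6 → Sunday

Sunday


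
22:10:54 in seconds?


Hours: 22 × 3600 = 79200
Minutes: 10 × 60 = 600
Seconds: 54
Total = 79200 + 600 + 54 = 79854

79854 seconds


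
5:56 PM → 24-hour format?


Input: 5:56 PM
PM: 5 + 12 = 17

17:56


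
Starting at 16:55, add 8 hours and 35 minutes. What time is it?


Start: 1015 minutes from midnight
Add: 515 minutes
Total: 1530 minutes
Hours: 1530 ÷ 60 = 25 remainder 30
25 ≥ 24 → 25 - 24 = 1 (next day)

01:30 (next day)


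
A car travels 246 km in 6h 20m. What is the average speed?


Distance: 246 km
Time: 6h 20m = 380 min = 380/60 = 19/3 hours
Speed = 246 ÷ (19/3) = 246 × 3 / 19 = 738/19 ≈ 38.8 km/h

38.8 km/h


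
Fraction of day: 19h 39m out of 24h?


Total minutes: 19×60 + 39 = 1179
Day = 24×60 = 1440 minutes
Fraction = 1179/1440 ≈ 0.8188
As a percentage: 1179/1440 × 100 ≈ 81.88%

0.8188 (81.88%)


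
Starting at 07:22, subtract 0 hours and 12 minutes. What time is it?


07:10

Start: 442 minutes from midnight
Subtract: 12 minutes
Remaining: 442 - 12 = 430
Hours: 7, Minutes: 10


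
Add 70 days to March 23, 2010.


Start: March 23, 2010
Add 70 days
March 23 → April 1: 31 - 23 + 1 = 9 days (70 - 9 = 61 left)
April 1 → May 1: 30 - 1 + 1 = 30 days (61 - 30 = 31 left)
May 1 → June 1: 31 - 1 + 1 = 31 days (31 - 31 = 0 left)
Land exactly on June 1, 2010

June 1, 2010


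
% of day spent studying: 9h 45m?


Time: 585 minutes
Day: 1440 minutes
Percentage = (585/1440) × 100 ≈ 40.6%

40.6%


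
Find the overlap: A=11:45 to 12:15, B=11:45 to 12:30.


30 minutes

Meeting A: 705-735 (in minutes from midnight)
Meeting B: 705-750
Overlap start = max(705, 705) = 705
Overlap end = min(735, 750) = 735
Overlap = max(0, 735 - 705) = 30 min


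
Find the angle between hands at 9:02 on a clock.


101.0°

Hour hand = 9×30 + 2×0.5 = 271.0°
Minute hand = 2×6 = 12°
Difference = |271.0 - 12| = 259.0°
Since > 180°: 360 - 259.0 = 101.0°


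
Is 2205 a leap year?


No

Rules: divisible by 4 AND (not by 100 OR by 400)
2205 ÷ 4 = 551 remainder 1 → not divisible by 4
Not divisible by 4 → not a leap year


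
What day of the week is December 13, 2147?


Wednesday

Zeller's congruence:
q=13, m=12, k=47, j=21
h = (13 + ⌊13×13/5⌋ + 47 + ⌊47/4⌋ + ⌊21/4⌋ - 2×21) mod 7
= (13 + 33 + 47 + 11 + 5 - 42) mod 7
= 67 mod 7 = 4
h=4 → Wednesday


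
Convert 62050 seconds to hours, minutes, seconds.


Hours: 62050 ÷ 3600 = 17 remainder 850
Minutes: 850 ÷ 60 = 14 remainder 10
Seconds: 10

17h 14m 10s


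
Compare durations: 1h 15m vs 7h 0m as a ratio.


5:28 (0.18)

Duration 1: 75 minutes
Duration 2: 420 minutes
Ratio = 75:420
GCD = 15
Simplified = 5:28
As a decimal: 5/28 ≈ 0.18


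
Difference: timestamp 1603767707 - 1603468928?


298779 seconds (83.0 hours / 3.46 days)

Difference = 1603767707 - 1603468928 = 298779 seconds
In hours: 298779 / 3600 ≈ 83.0
In days: 298779 / 86400 ≈ 3.46


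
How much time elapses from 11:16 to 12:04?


0h 48m

End time in minutes: 12×60 + 4 = 724
Start time in minutes: 11×60 + 16 = 676
Difference = 724 - 676 = 48 minutes
= 0 hours 48 minutes


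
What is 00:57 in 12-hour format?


12:57 AM

Hour: 0
0 → 12 AM (midnight)


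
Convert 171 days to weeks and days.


Weeks: 171 ÷ 7 = 24 remainder 3

24 weeks 3 days


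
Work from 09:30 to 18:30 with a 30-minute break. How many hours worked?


Total time = (18×60+30) - (9×60+30)
= 1110 - 570 = 540 min
Minus break: 540 - 30 = 510 min
= 8h 30m

8h 30m (510 minutes)


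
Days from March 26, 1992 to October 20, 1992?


208 days

From March 26, 1992 to October 20, 1992
Rest of March 1992: 31 - 26 = 5
Full months: April 30, May 31, June 30, July 31, August 31, September 30
Days into October 1992: 20
Total = 5 + 30 + 31 + 30 + 31 + 31 + 30 + 20 = 208 days


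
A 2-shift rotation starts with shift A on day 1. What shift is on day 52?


Shift B

Shifts: A, B
Start: A (index 0)
Day 52: (0 + 52 - 1) mod 2
= 51 mod 2
= 1
Index 1 → shift B


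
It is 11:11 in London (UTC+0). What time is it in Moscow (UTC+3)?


14:11

Time difference = UTC+3 - UTC+0 = +3 hours
New hour = (11 + 3) mod 24
= 14 mod 24 = 14
Minutes unchanged → 14:11


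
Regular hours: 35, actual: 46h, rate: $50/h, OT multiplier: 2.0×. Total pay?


$2850.00

Regular: 35h × $50 = $1750.00
Overtime: 46 - 35 = 11h
OT pay: 11h × $50 × 2.0 = $1100.00
Total = $1750.00 + $1100.00 = $2850.00


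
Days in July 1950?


Month: July (month 7)
July has 31 days

31 days


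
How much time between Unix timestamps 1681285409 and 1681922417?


Difference = 1681922417 - 1681285409 = 637008 seconds
In hours: 637008 / 3600 ≈ 176.9
In days: 637008 / 86400 ≈ 7.37

637008 seconds (176.9 hours / 7.37 days)


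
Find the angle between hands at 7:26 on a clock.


67.0°

Hour hand = 7×30 + 26×0.5 = 223.0°
Minute hand = 26×6 = 156°
Difference = |223.0 - 156| = 67.0°


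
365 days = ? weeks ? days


Weeks: 365 ÷ 7 = 52 remainder 1

52 weeks 1 days


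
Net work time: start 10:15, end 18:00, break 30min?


Total time = (18×60+0) - (10×60+15)
= 1080 - 615 = 465 min
Minus break: 465 - 30 = 435 min
= 7h 15m

7h 15m (435 minutes)


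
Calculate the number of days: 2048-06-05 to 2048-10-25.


142 days

From June 5, 2048 to October 25, 2048
Rest of June 2048: 30 - 5 = 25
Full months: July 31, August 31, September 30
Days into October 2048: 25
Total = 25 + 31 + 31 + 30 + 25 = 142 days


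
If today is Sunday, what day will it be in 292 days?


Start: Sunday (index 6)
(6 + 292) mod 7
= 298 mod 7
= 4
Index 4 → Friday

Friday


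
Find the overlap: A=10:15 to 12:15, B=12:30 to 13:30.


Meeting A: 615-735 (in minutes from midnight)
Meeting B: 750-810
Overlap start = max(615, 750) = 750
Overlap end = min(735, 810) = 735
Overlap = max(0, 735 - 750) = 0 min

0 minutes


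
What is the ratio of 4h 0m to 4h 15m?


16:17 (0.94)

Duration 1: 240 minutes
Duration 2: 255 minutes
Ratio = 240:255
GCD = 15
Simplified = 16:17
As a decimal: 16/17 ≈ 0.94


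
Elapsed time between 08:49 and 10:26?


1h 37m

End time in minutes: 10×60 + 26 = 626
Start time in minutes: 8×60 + 49 = 529
Difference = 626 - 529 = 97 minutes
= 1 hours 37 minutes


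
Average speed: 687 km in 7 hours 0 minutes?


Distance: 687 km
Time: 7 hours
Speed = 687 / 7 ≈ 98.1 km/h

98.1 km/h


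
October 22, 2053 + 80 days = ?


Start: October 22, 2053
Add 80 days
October 22 → November 1: 31 - 22 + 1 = 10 days (80 - 10 = 70 left)
November 1 → December 1: 30 - 1 + 1 = 30 days (70 - 30 = 40 left)
December 1 → January 1: 31 - 1 + 1 = 31 days (40 - 31 = 9 left)
January 1 + 9 = January 10, 2054

January 10, 2054


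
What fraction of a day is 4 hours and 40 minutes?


Total minutes: 4×60 + 40 = 280
Day = 24×60 = 1440 minutes
Fraction = 280/1440 ≈ 0.1944
As a percentage: 280/1440 × 100 ≈ 19.44%

0.1944 (19.44%)


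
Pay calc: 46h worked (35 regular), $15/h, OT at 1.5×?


Regular: 35h × $15 = $525.00
Overtime: 46 - 35 = 11h
OT pay: 11h × $15 × 1.5 = $247.50
Total = $525.00 + $247.50 = $772.50

$772.50


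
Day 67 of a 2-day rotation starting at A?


Shifts: A, B
Start: A (index 0)
Day 67: (0 + 67 - 1) mod 2
= 66 mod 2
= 0
Index 0 → shift A

Shift A


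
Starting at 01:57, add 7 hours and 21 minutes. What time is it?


Start: 117 minutes from midnight
Add: 441 minutes
Total: 558 minutes
Hours: 558 ÷ 60 = 9 remainder 18

09:18


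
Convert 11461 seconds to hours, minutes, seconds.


3h 11m 1s

Hours: 11461 ÷ 3600 = 3 remainder 661
Minutes: 661 ÷ 60 = 11 remainder 1
Seconds: 1


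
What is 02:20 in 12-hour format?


2:20 AM

Hour: 2
2 < 12 → AM


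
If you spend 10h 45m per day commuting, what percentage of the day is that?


44.8%

Time: 645 minutes
Day: 1440 minutes
Percentage = (645/1440) × 100 ≈ 44.8%


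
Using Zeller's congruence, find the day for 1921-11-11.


Zeller's congruence:
q=11, m=11, k=21, j=19
h = (11 + ⌊13×12/5⌋ + 21 + ⌊21/4⌋ + ⌊19/4⌋ - 2×19) mod 7
= (11 + 31 + 21 + 5 + 4 - 38) mod 7
= 34 mod 7 = 6
h=6 → Friday

Friday


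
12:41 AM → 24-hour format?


Input: 12:41 AM
12 AM → 00 (midnight)

00:41


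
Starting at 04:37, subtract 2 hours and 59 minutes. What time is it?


Start: 277 minutes from midnight
Subtract: 179 minutes
Remaining: 277 - 179 = 98
Hours: 1, Minutes: 38

01:38


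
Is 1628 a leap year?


Yes

Rules: divisible by 4 AND (not by 100 OR by 400)
1628 ÷ 4 = 407 exactly → divisible by 4
1628 ÷ 100 = 16 remainder 28 → not divisible by 100
Divisible by 4 but not by 100 → leap year


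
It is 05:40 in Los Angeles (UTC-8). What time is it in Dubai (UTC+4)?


17:40

Time difference = UTC+4 - UTC-8 = +12 hours
New hour = (5 + 12) mod 24
= 17 mod 24 = 17
Minutes unchanged → 17:40


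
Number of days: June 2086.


Month: June (month 6)
June has 30 days

30 days


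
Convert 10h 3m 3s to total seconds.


Hours: 10 × 3600 = 36000
Minutes: 3 × 60 = 180
Seconds: 3
Total = 36000 + 180 + 3 = 36183

36183 seconds


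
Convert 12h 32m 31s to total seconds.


Hours: 12 × 3600 = 43200
Minutes: 32 × 60 = 1920
Seconds: 31
Total = 43200 + 1920 + 31 = 45151

45151 seconds


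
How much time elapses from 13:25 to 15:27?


End time in minutes: 15×60 + 27 = 927
Start time in minutes: 13×60 + 25 = 805
Difference = 927 - 805 = 122 minutes
= 2 hours 2 minutes

2h 2m


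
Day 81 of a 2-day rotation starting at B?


Shifts: A, B
Start: B (index 1)
Day 81: (1 + 81 - 1) mod 2
= 81 mod 2
= 1
Index 1 → shift B

Shift B


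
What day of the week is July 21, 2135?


Thursday

Zeller's congruence:
q=21, m=7, k=35, j=21
h = (21 + ⌊13×8/5⌋ + 35 + ⌊35/4⌋ + ⌊21/4⌋ - 2×21) mod 7
= (21 + 20 + 35 + 8 + 5 - 42) mod 7
= 47 mod 7 = 5
h=5 → Thursday


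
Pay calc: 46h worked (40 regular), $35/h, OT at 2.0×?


$1820.00

Regular: 40h × $35 = $1400.00
Overtime: 46 - 40 = 6h
OT pay: 6h × $35 × 2.0 = $420.00
Total = $1400.00 + $420.00 = $1820.00


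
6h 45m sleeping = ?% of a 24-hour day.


Time: 405 minutes
Day: 1440 minutes
Percentage = (405/1440) × 100 ≈ 28.1%

28.1%


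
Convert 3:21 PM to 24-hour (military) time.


15:21

Input: 3:21 PM
PM: 3 + 12 = 15


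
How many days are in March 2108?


Month: March (month 3)
March has 31 days

31 days


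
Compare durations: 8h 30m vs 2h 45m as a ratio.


Duration 1: 510 minutes
Duration 2: 165 minutes
Ratio = 510:165
GCD = 15
Simplified = 34:11
As a decimal: 34/11 ≈ 3.09

34:11 (3.09)


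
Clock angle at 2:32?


Hour hand = 2×30 + 32×0.5 = 76.0°
Minute hand = 32×6 = 192°
Difference = |76.0 - 192| = 116.0°

116.0°


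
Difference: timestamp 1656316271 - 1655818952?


Difference = 1656316271 - 1655818952 = 497319 seconds
In hours: 497319 / 3600 ≈ 138.1
In days: 497319 / 86400 ≈ 5.76

497319 seconds (138.1 hours / 5.76 days)


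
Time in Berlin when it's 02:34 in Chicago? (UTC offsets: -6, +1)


09:34

Time difference = UTC+1 - UTC-6 = +7 hours
New hour = (2 + 7) mod 24
= 9 mod 24 = 9
Minutes unchanged → 09:34


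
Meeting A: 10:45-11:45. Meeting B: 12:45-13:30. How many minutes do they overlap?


0 minutes

Meeting A: 645-705 (in minutes from midnight)
Meeting B: 765-810
Overlap start = max(645, 765) = 765
Overlap end = min(705, 810) = 705
Overlap = max(0, 705 - 765) = 0 min


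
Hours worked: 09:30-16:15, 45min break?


6h 0m (360 minutes)

Total time = (16×60+15) - (9×60+30)
= 975 - 570 = 405 min
Minus break: 405 - 45 = 360 min
= 6h 0m


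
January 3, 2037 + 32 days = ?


Start: January 3, 2037
Add 32 days
January 3 → February 1: 31 - 3 + 1 = 29 days (32 - 29 = 3 left)
February 1 + 3 = February 4, 2037

February 4, 2037


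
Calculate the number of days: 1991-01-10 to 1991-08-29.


From January 10, 1991 to August 29, 1991
Rest of January 1991: 31 - 10 = 21
Full months: February 1991 28, March 31, April 30, May 31, June 30, July 31
Days into August 1991: 29
Total = 21 + 28 + 31 + 30 + 31 + 30 + 31 + 29 = 231 days

231 days


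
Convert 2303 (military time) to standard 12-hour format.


11:03 PM

Hour: 23
23 - 12 = 11 → PM


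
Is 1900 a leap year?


No

Rules: divisible by 4 AND (not by 100 OR by 400)
1900 ÷ 4 = 475 exactly → divisible by 4
1900 ÷ 100 = 19 exactly → divisible by 100
1900 ÷ 400 = 4 remainder 300 → not divisible by 400
Divisible by 100 but not by 400 → not a leap year


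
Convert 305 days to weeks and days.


43 weeks 4 days

Weeks: 305 ÷ 7 = 43 remainder 4


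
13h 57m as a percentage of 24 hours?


0.5813 (58.13%)

Total minutes: 13×60 + 57 = 837
Day = 24×60 = 1440 minutes
Fraction = 837/1440 ≈ 0.5813
As a percentage: 837/1440 × 100 ≈ 58.13%


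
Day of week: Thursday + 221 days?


Monday

Start: Thursday (index 3)
(3 + 221) mod 7
= 224 mod 7
= 0
Index 0 → Monday


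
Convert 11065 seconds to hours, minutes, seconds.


Hours: 11065 ÷ 3600 = 3 remainder 265
Minutes: 265 ÷ 60 = 4 remainder 25
Seconds: 25

3h 4m 25s


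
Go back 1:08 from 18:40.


17:32

Start: 1120 minutes from midnight
Subtract: 68 minutes
Remaining: 1120 - 68 = 1052
Hours: 17, Minutes: 32


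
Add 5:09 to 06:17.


11:26

Start: 377 minutes from midnight
Add: 309 minutes
Total: 686 minutes
Hours: 686 ÷ 60 = 11 remainder 26
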